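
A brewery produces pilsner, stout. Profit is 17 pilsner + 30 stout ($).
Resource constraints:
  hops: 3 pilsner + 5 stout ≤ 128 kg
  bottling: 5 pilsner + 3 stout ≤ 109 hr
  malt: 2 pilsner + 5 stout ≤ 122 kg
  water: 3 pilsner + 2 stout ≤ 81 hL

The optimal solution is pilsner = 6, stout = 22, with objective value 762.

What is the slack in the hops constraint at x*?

0

hops used = 3·6 + 5·22 = 128; slack = 128 − 128 = 0.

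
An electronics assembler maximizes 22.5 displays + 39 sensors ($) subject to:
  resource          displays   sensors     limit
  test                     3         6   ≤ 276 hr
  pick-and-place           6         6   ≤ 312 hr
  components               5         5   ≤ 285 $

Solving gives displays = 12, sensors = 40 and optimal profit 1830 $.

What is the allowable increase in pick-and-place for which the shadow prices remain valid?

30

Binding constraints: test, pick-and-place. The basis is B = [[3,6],[6,6]] with det -18.
Per unit increase in pick-and-place, x* moves by d = (0.3333, -0.1667).
The basis stays optimal until components becomes binding; allowable increase = 30 hr.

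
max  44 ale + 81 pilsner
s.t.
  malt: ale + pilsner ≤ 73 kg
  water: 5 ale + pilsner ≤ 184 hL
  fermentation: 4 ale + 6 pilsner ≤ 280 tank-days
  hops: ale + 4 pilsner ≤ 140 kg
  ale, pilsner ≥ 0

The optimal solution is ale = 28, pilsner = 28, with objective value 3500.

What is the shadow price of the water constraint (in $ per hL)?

At the optimum: malt uses 56 of 73 (slack = 17); water uses 168 of 184 (slack = 16); fermentation uses 280 of 280 (binding); hops uses 140 of 140 (binding).
By complementary slackness, y = 0 for the non-binding constraints.
Dual feasibility on the basic columns requires 4·y_fermentation + 1·y_hops = 44, 6·y_fermentation + 4·y_hops = 81.
Solving: y_fermentation = 9.5, y_hops = 6.
Shadow price of water = 0.

0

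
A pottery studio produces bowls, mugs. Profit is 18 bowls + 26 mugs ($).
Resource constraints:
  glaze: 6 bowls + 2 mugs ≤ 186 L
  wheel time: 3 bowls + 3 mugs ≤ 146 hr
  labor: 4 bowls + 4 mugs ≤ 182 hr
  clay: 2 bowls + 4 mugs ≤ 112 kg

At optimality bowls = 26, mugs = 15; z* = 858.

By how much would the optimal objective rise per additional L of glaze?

1

At the optimum: glaze uses 186 of 186 (binding); wheel time uses 123 of 146 (slack = 23); labor uses 164 of 182 (slack = 18); clay uses 112 of 112 (binding).
By complementary slackness, y = 0 for the non-binding constraints.
From A_Bᵀ y = c: 6·y_glaze + 2·y_clay = 18; 2·y_glaze + 4·y_clay = 26.
Solving: y_glaze = 1, y_clay = 6.
Shadow price of glaze = 1.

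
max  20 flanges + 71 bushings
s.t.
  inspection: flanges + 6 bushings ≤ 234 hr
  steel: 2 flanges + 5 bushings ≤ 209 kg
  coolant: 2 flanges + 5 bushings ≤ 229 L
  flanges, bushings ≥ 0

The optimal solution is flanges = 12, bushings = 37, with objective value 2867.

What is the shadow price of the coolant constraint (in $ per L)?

0

At the optimum: inspection uses 234 of 234 (binding); steel uses 209 of 209 (binding); coolant uses 209 of 229 (slack = 20).
By complementary slackness, y = 0 for the non-binding constraint.
Dual feasibility on the basic columns requires 1·y_inspection + 2·y_steel = 20, 6·y_inspection + 5·y_steel = 71.
→ y_inspection = 6 and y_steel = 7.
Shadow price of coolant = 0.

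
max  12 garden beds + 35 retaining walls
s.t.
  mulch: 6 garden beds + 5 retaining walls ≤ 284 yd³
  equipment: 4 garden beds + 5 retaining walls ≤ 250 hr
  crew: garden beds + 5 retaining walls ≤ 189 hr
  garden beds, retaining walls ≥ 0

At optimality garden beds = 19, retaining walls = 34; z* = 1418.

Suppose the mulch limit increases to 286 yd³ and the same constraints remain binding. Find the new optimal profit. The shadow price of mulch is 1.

1420

Δb = 2, so new z* = 1418 + (1)·(2) = 1418 + 2 = 1420.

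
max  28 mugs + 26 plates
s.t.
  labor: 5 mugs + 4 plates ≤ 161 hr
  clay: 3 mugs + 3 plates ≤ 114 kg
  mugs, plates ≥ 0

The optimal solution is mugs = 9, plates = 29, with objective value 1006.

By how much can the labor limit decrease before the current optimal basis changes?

Binding constraints: labor, clay. The basis is B = [[5,4],[3,3]] with det 3.
Per unit decrease in labor, x* moves by d = (-1, 1).
The basis stays optimal until mugs reaches 0; allowable decrease = 9 hr.

9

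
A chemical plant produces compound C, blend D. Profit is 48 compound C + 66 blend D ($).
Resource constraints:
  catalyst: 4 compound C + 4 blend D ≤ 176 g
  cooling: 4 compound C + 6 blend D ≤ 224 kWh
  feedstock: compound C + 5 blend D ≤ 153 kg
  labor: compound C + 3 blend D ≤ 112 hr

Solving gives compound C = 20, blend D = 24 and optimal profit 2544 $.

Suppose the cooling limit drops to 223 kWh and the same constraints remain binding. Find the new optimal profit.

At the optimum: catalyst uses 176 of 176 (binding); cooling uses 224 of 224 (binding); feedstock uses 140 of 153 (slack = 13); labor uses 92 of 112 (slack = 20).
Slack constraints have shadow price 0 (complementary slackness).
From A_Bᵀ y = c: 4·y_catalyst + 4·y_cooling = 48; 4·y_catalyst + 6·y_cooling = 66.
Solving: y_catalyst = 3, y_cooling = 9.
Δz = y_cooling·Δb = 9 × (-1) = -9, so new z* = 2544 − 9 = 2535.

2535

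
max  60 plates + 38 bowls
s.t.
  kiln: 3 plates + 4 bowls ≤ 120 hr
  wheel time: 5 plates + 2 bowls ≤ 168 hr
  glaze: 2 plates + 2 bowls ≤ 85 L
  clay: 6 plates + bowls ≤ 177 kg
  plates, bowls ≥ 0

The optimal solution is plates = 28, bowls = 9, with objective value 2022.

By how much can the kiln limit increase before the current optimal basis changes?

23.1

Binding constraints: kiln, clay. The basis is B = [[3,4],[6,1]] with det -21.
Per unit increase in kiln, x* moves by d = (-0.0476, 0.2857).
The basis stays optimal until glaze becomes binding; allowable increase = 23.1 hr.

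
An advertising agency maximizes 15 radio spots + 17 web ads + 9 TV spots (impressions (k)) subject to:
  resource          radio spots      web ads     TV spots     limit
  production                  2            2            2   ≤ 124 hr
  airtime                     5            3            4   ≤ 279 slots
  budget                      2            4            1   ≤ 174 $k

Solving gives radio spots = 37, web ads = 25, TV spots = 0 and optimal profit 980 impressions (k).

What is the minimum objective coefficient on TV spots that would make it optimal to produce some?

At the optimum: production uses 124 of 124 (binding); airtime uses 260 of 279 (slack = 19); budget uses 174 of 174 (binding).
Slack constraints have shadow price 0 (complementary slackness).
The binding rows give the dual system: 2·y_production + 2·y_budget = 15 and 2·y_production + 4·y_budget = 17.
→ y_production = 6.5 and y_budget = 1.
TV spots enters the basis when its profit ≥ yᵀa₃ = 6.5·2 + 1·1 = 14.

14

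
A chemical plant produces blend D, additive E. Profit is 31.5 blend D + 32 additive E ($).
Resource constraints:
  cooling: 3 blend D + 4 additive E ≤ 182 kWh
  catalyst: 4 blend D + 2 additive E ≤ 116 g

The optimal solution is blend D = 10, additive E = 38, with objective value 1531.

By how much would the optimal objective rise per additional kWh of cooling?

Both cooling and catalyst are binding at x*.
From A_Bᵀ y = c: 3·y_cooling + 4·y_catalyst = 31.5; 4·y_cooling + 2·y_catalyst = 32.
This yields shadow prices y_cooling = 6.5, y_catalyst = 3.
Shadow price of cooling = 6.5.

6.5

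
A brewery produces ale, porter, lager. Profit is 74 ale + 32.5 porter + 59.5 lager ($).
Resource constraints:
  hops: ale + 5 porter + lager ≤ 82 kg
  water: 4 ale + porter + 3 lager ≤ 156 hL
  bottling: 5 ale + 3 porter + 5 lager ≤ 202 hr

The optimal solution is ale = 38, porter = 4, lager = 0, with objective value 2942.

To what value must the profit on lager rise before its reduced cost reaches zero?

Check each constraint at x*: hops 58/82 (slack 24); water 156/156 (tight); bottling 202/202 (tight).
Since hops is not tight, its dual is 0.
The binding rows give the dual system: 4·y_water + 5·y_bottling = 74 and 1·y_water + 3·y_bottling = 32.5.
This yields shadow prices y_water = 8.5, y_bottling = 8.
lager enters the basis when its profit ≥ yᵀa₃ = 8.5·3 + 8·5 = 65.5.

65.5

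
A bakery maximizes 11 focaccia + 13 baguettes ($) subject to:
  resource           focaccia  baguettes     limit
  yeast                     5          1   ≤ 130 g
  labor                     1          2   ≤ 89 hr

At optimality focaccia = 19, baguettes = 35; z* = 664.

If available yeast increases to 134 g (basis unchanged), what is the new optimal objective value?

668

Check each constraint at x*: yeast 130/130 (tight); labor 89/89 (tight).
The binding rows give the dual system: 5·y_yeast + 1·y_labor = 11 and 1·y_yeast + 2·y_labor = 13.
→ y_yeast = 1 and y_labor = 6.
Δz = y_yeast·Δb = 1 × (4) = 4, so new z* = 664 + 4 = 668.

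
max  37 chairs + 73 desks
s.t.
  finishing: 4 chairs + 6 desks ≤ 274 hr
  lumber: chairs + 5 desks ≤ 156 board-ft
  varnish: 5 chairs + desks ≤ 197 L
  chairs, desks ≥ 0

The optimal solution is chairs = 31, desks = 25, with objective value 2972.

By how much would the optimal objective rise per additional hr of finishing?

8

Binding: finishing and lumber. Non-binding: varnish (17 unused).
Since varnish is not tight, its dual is 0.
Dual feasibility on the basic columns requires 4·y_finishing + 1·y_lumber = 37, 6·y_finishing + 5·y_lumber = 73.
Solving: y_finishing = 8, y_lumber = 5.
Shadow price of finishing = 8.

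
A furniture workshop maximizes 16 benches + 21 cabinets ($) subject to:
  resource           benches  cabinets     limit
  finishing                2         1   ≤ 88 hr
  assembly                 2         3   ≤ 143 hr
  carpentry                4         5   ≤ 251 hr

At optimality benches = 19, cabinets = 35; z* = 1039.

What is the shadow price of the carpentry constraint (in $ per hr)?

Check each constraint at x*: finishing 73/88 (slack 15); assembly 143/143 (tight); carpentry 251/251 (tight).
Since finishing is not tight, its dual is 0.
Dual feasibility on the basic columns requires 2·y_assembly + 4·y_carpentry = 16, 3·y_assembly + 5·y_carpentry = 21.
Solving: y_assembly = 2, y_carpentry = 3.
Shadow price of carpentry = 3.

3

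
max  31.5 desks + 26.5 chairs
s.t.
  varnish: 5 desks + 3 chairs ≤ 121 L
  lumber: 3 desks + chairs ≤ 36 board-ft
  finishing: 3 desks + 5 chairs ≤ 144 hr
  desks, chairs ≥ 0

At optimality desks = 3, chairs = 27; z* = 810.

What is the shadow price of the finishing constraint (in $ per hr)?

4

Binding: lumber and finishing. Non-binding: varnish (25 unused).
Since varnish is not tight, its dual is 0.
The binding rows give the dual system: 3·y_lumber + 3·y_finishing = 31.5 and 1·y_lumber + 5·y_finishing = 26.5.
This yields shadow prices y_lumber = 6.5, y_finishing = 4.
Shadow price of finishing = 4.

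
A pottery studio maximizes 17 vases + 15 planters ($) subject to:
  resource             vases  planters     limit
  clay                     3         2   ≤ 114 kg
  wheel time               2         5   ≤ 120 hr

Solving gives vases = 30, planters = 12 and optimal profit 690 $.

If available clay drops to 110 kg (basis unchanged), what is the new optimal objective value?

Check each constraint at x*: clay 114/114 (tight); wheel time 120/120 (tight).
From A_Bᵀ y = c: 3·y_clay + 2·y_wheel time = 17; 2·y_clay + 5·y_wheel time = 15.
Solving: y_clay = 5, y_wheel time = 1.
Δz = y_clay·Δb = 5 × (-4) = -20, so new z* = 690 − 20 = 670.

670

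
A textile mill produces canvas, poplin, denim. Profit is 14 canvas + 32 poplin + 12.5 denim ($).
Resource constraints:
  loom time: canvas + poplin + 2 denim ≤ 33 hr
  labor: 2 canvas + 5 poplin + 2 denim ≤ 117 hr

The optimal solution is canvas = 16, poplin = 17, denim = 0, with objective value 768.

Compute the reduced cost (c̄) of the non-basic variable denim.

-3.5

At the optimum: loom time uses 33 of 33 (binding); labor uses 117 of 117 (binding).
From A_Bᵀ y = c: 1·y_loom time + 2·y_labor = 14; 1·y_loom time + 5·y_labor = 32.
This yields shadow prices y_loom time = 2, y_labor = 6.
Reduced cost of denim: c₃ − yᵀa₃ = 12.5 − (2·2 + 6·2) = 12.5 − 16 = -3.5.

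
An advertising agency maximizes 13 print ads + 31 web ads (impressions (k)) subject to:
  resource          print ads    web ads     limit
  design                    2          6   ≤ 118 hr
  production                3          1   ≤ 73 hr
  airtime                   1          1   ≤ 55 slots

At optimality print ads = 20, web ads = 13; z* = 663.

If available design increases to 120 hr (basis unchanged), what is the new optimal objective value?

673

Binding: design and production. Non-binding: airtime (22 unused).
Slack constraints have shadow price 0 (complementary slackness).
From A_Bᵀ y = c: 2·y_design + 3·y_production = 13; 6·y_design + 1·y_production = 31.
→ y_design = 5 and y_production = 1.
Δz = y_design·Δb = 5 × (2) = 10, so new z* = 663 + 10 = 673.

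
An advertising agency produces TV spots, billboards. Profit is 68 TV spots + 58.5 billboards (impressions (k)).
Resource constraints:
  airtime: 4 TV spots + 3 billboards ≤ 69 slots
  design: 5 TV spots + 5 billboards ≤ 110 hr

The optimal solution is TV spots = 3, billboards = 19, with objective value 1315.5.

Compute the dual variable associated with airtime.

9.5

Both airtime and design are binding at x*.
Dual feasibility on the basic columns requires 4·y_airtime + 5·y_design = 68, 3·y_airtime + 5·y_design = 58.5.
Solving: y_airtime = 9.5, y_design = 6.
Shadow price of airtime = 9.5.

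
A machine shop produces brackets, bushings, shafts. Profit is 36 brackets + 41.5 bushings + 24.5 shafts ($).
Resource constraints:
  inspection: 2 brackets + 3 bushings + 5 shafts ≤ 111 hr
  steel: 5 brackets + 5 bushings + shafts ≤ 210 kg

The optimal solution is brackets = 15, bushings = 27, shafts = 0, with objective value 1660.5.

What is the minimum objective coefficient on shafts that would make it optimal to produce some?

At the optimum: inspection uses 111 of 111 (binding); steel uses 210 of 210 (binding).
Dual feasibility on the basic columns requires 2·y_inspection + 5·y_steel = 36, 3·y_inspection + 5·y_steel = 41.5.
→ y_inspection = 5.5 and y_steel = 5.
shafts enters the basis when its profit ≥ yᵀa₃ = 5.5·5 + 5·1 = 32.5.

32.5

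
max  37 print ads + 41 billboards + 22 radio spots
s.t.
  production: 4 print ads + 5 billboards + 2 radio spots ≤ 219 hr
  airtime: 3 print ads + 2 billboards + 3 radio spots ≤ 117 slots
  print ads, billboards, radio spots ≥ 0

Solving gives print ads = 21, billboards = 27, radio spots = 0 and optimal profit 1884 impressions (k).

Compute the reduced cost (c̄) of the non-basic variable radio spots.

At the optimum: production uses 219 of 219 (binding); airtime uses 117 of 117 (binding).
Dual feasibility on the basic columns requires 4·y_production + 3·y_airtime = 37, 5·y_production + 2·y_airtime = 41.
→ y_production = 7 and y_airtime = 3.
Reduced cost of radio spots: c₃ − yᵀa₃ = 22 − (7·2 + 3·3) = 22 − 23 = -1.

-1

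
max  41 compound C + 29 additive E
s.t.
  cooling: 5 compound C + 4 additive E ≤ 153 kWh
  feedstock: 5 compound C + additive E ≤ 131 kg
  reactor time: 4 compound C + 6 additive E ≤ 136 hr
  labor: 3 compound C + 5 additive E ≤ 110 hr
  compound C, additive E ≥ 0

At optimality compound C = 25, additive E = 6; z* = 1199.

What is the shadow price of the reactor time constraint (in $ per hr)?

4

Binding: feedstock and reactor time. Non-binding: cooling (4 unused), labor (5 unused).
Since cooling, labor are not tight, their duals are 0.
Dual feasibility on the basic columns requires 5·y_feedstock + 4·y_reactor time = 41, 1·y_feedstock + 6·y_reactor time = 29.
This yields shadow prices y_feedstock = 5, y_reactor time = 4.
Shadow price of reactor time = 4.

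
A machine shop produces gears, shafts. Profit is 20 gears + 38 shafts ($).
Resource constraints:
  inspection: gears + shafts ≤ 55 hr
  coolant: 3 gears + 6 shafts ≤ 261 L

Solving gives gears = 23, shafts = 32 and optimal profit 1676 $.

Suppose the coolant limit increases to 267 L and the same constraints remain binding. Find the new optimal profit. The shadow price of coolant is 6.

Δb = 6, so new z* = 1676 + (6)·(6) = 1676 + 36 = 1712.

1712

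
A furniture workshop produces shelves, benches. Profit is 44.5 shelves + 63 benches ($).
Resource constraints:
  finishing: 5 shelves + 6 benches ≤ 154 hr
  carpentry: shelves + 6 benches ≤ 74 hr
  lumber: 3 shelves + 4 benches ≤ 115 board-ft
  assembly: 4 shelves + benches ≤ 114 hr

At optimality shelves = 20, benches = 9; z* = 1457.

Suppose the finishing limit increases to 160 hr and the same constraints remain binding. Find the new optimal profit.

Check each constraint at x*: finishing 154/154 (tight); carpentry 74/74 (tight); lumber 96/115 (slack 19); assembly 89/114 (slack 25).
Since lumber, assembly are not tight, their duals are 0.
From A_Bᵀ y = c: 5·y_finishing + 1·y_carpentry = 44.5; 6·y_finishing + 6·y_carpentry = 63.
→ y_finishing = 8.5 and y_carpentry = 2.
Δz = y_finishing·Δb = 8.5 × (6) = 51, so new z* = 1457 + 51 = 1508.

1508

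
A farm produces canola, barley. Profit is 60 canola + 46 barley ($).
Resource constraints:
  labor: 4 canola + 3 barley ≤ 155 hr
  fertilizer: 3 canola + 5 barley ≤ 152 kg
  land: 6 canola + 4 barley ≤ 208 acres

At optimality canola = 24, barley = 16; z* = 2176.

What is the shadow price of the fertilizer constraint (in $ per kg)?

2

Check each constraint at x*: labor 144/155 (slack 11); fertilizer 152/152 (tight); land 208/208 (tight).
Slack constraints have shadow price 0 (complementary slackness).
Dual feasibility on the basic columns requires 3·y_fertilizer + 6·y_land = 60, 5·y_fertilizer + 4·y_land = 46.
→ y_fertilizer = 2 and y_land = 9.
Shadow price of fertilizer = 2.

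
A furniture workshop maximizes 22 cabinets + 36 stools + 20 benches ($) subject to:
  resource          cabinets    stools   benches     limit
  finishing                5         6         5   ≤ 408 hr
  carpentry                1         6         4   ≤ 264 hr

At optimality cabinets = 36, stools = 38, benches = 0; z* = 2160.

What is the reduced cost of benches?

-8

Check each constraint at x*: finishing 408/408 (tight); carpentry 264/264 (tight).
From A_Bᵀ y = c: 5·y_finishing + 1·y_carpentry = 22; 6·y_finishing + 6·y_carpentry = 36.
This yields shadow prices y_finishing = 4, y_carpentry = 2.
Reduced cost of benches: c₃ − yᵀa₃ = 20 − (4·5 + 2·4) = 20 − 28 = -8.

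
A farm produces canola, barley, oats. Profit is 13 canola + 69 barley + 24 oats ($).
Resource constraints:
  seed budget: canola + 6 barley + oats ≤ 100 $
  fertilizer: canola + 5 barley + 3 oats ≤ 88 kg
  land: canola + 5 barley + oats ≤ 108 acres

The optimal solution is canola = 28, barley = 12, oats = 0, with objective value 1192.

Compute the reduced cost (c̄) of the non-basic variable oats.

-7

At the optimum: seed budget uses 100 of 100 (binding); fertilizer uses 88 of 88 (binding); land uses 88 of 108 (slack = 20).
By complementary slackness, y = 0 for the non-binding constraint.
Dual feasibility on the basic columns requires 1·y_seed budget + 1·y_fertilizer = 13, 6·y_seed budget + 5·y_fertilizer = 69.
Solving: y_seed budget = 4, y_fertilizer = 9.
Reduced cost of oats: c₃ − yᵀa₃ = 24 − (4·1 + 9·3) = 24 − 31 = -7.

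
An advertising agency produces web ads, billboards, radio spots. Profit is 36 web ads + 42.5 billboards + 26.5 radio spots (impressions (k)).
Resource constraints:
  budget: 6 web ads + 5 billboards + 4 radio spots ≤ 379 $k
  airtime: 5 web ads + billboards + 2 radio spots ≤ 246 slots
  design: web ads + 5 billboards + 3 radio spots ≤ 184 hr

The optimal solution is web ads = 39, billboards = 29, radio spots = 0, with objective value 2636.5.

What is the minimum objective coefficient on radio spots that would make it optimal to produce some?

31

Check each constraint at x*: budget 379/379 (tight); airtime 224/246 (slack 22); design 184/184 (tight).
Since airtime is not tight, its dual is 0.
From A_Bᵀ y = c: 6·y_budget + 1·y_design = 36; 5·y_budget + 5·y_design = 42.5.
→ y_budget = 5.5 and y_design = 3.
radio spots enters the basis when its profit ≥ yᵀa₃ = 5.5·4 + 3·3 = 31.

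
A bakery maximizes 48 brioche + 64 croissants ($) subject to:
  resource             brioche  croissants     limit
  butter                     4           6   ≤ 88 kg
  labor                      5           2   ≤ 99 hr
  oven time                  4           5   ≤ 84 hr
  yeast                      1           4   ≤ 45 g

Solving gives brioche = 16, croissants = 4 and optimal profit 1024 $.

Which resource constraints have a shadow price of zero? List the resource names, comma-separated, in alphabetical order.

butter: 88/88 (binding)
labor: 88/99 (slack 11)
oven time: 84/84 (binding)
yeast: 32/45 (slack 13)
By complementary slackness, a constraint with positive slack has shadow price 0 → labor, yeast.

labor, yeast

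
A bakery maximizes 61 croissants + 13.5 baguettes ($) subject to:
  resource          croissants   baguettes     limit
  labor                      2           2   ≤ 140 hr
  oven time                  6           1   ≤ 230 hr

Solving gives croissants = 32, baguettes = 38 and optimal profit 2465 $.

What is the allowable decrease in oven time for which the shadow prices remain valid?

160

Binding constraints: labor, oven time. The basis is B = [[2,2],[6,1]] with det -10.
Per unit decrease in oven time, x* moves by d = (-0.2, 0.2).
The basis stays optimal until croissants reaches 0; allowable decrease = 160 hr.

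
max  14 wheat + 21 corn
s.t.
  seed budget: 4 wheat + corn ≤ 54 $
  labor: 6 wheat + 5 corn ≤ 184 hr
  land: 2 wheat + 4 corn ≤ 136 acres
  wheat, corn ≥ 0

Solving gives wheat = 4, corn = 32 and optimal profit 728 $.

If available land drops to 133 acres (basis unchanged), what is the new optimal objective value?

716

Binding: labor and land. Non-binding: seed budget (6 unused).
Slack constraints have shadow price 0 (complementary slackness).
The binding rows give the dual system: 6·y_labor + 2·y_land = 14 and 5·y_labor + 4·y_land = 21.
Solving: y_labor = 1, y_land = 4.
Δz = y_land·Δb = 4 × (-3) = -12, so new z* = 728 − 12 = 716.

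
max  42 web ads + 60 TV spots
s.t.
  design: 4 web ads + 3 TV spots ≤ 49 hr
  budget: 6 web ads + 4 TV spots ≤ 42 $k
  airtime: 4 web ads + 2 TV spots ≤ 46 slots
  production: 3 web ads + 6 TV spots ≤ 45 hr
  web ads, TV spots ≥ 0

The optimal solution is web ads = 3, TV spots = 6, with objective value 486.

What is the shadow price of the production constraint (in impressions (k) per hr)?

8

Binding: budget and production. Non-binding: design (19 unused), airtime (22 unused).
Since design, airtime are not tight, their duals are 0.
Dual feasibility on the basic columns requires 6·y_budget + 3·y_production = 42, 4·y_budget + 6·y_production = 60.
Solving: y_budget = 3, y_production = 8.
Shadow price of production = 8.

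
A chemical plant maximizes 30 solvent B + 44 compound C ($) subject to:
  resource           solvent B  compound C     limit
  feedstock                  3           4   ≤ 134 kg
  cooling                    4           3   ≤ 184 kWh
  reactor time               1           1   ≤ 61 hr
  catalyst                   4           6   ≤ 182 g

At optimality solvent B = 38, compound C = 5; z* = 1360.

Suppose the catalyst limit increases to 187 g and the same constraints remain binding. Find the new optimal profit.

At the optimum: feedstock uses 134 of 134 (binding); cooling uses 167 of 184 (slack = 17); reactor time uses 43 of 61 (slack = 18); catalyst uses 182 of 182 (binding).
Slack constraints have shadow price 0 (complementary slackness).
The binding rows give the dual system: 3·y_feedstock + 4·y_catalyst = 30 and 4·y_feedstock + 6·y_catalyst = 44.
This yields shadow prices y_feedstock = 2, y_catalyst = 6.
Δz = y_catalyst·Δb = 6 × (5) = 30, so new z* = 1360 + 30 = 1390.

1390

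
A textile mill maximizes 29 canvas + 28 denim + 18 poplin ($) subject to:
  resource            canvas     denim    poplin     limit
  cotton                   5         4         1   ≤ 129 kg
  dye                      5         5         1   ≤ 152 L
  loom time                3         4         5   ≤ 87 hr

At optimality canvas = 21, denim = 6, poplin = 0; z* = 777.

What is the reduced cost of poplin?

Binding: cotton and loom time. Non-binding: dye (17 unused).
By complementary slackness, y = 0 for the non-binding constraint.
The binding rows give the dual system: 5·y_cotton + 3·y_loom time = 29 and 4·y_cotton + 4·y_loom time = 28.
Solving: y_cotton = 4, y_loom time = 3.
Reduced cost of poplin: c₃ − yᵀa₃ = 18 − (4·1 + 3·5) = 18 − 19 = -1.

-1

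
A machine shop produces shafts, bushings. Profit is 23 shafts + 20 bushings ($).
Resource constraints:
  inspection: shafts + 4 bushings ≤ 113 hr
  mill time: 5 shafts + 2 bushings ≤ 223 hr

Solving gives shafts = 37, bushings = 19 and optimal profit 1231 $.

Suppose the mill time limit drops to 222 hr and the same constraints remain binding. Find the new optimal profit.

Both inspection and mill time are binding at x*.
Dual feasibility on the basic columns requires 1·y_inspection + 5·y_mill time = 23, 4·y_inspection + 2·y_mill time = 20.
Solving: y_inspection = 3, y_mill time = 4.
Δz = y_mill time·Δb = 4 × (-1) = -4, so new z* = 1231 − 4 = 1227.

1227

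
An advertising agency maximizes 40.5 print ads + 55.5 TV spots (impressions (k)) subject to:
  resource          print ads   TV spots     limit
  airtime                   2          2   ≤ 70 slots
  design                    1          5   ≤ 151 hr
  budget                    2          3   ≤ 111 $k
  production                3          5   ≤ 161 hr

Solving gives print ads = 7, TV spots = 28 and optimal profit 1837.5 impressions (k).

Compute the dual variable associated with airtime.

Check each constraint at x*: airtime 70/70 (tight); design 147/151 (slack 4); budget 98/111 (slack 13); production 161/161 (tight).
Since design, budget are not tight, their duals are 0.
The binding rows give the dual system: 2·y_airtime + 3·y_production = 40.5 and 2·y_airtime + 5·y_production = 55.5.
This yields shadow prices y_airtime = 9, y_production = 7.5.
Shadow price of airtime = 9.

9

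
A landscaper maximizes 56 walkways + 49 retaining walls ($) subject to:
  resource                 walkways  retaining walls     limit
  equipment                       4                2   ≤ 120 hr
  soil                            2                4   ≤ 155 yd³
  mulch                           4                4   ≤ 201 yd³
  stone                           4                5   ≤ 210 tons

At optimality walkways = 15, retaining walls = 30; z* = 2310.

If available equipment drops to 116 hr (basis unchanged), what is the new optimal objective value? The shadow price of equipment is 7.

Δb = -4, so new z* = 2310 + (7)·(-4) = 2310 − 28 = 2282.

2282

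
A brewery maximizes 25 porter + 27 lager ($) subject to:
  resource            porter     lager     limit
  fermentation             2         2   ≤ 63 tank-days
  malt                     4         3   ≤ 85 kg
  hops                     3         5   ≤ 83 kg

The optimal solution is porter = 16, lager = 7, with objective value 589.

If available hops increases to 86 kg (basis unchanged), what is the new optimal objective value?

598

Check each constraint at x*: fermentation 46/63 (slack 17); malt 85/85 (tight); hops 83/83 (tight).
Slack constraints have shadow price 0 (complementary slackness).
The binding rows give the dual system: 4·y_malt + 3·y_hops = 25 and 3·y_malt + 5·y_hops = 27.
→ y_malt = 4 and y_hops = 3.
Δz = y_hops·Δb = 3 × (3) = 9, so new z* = 589 + 9 = 598.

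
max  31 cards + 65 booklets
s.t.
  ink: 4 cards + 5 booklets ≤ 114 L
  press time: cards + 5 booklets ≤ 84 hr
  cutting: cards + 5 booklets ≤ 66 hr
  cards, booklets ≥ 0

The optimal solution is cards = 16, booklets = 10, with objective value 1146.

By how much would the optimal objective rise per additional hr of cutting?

7

Binding: ink and cutting. Non-binding: press time (18 unused).
Slack constraints have shadow price 0 (complementary slackness).
Dual feasibility on the basic columns requires 4·y_ink + 1·y_cutting = 31, 5·y_ink + 5·y_cutting = 65.
→ y_ink = 6 and y_cutting = 7.
Shadow price of cutting = 7.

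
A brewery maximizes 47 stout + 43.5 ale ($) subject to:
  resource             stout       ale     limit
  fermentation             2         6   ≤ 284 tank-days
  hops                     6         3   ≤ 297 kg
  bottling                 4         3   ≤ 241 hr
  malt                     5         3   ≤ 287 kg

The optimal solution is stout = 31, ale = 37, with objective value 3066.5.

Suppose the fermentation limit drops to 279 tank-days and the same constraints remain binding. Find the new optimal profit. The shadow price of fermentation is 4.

3046.5

Δb = -5, so new z* = 3066.5 + (4)·(-5) = 3066.5 − 20 = 3046.5.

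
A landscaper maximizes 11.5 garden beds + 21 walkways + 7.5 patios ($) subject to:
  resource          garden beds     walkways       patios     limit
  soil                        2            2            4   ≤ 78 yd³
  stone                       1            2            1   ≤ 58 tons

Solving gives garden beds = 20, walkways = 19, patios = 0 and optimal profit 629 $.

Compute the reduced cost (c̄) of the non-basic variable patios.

At the optimum: soil uses 78 of 78 (binding); stone uses 58 of 58 (binding).
Dual feasibility on the basic columns requires 2·y_soil + 1·y_stone = 11.5, 2·y_soil + 2·y_stone = 21.
Solving: y_soil = 1, y_stone = 9.5.
Reduced cost of patios: c₃ − yᵀa₃ = 7.5 − (1·4 + 9.5·1) = 7.5 − 13.5 = -6.

-6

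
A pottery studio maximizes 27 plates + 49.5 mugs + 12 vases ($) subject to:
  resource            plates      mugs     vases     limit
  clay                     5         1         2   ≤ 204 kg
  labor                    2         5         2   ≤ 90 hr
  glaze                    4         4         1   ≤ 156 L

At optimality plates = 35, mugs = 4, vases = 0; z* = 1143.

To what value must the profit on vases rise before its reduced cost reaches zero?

At the optimum: clay uses 179 of 204 (slack = 25); labor uses 90 of 90 (binding); glaze uses 156 of 156 (binding).
By complementary slackness, y = 0 for the non-binding constraint.
The binding rows give the dual system: 2·y_labor + 4·y_glaze = 27 and 5·y_labor + 4·y_glaze = 49.5.
→ y_labor = 7.5 and y_glaze = 3.
vases enters the basis when its profit ≥ yᵀa₃ = 7.5·2 + 3·1 = 18.

18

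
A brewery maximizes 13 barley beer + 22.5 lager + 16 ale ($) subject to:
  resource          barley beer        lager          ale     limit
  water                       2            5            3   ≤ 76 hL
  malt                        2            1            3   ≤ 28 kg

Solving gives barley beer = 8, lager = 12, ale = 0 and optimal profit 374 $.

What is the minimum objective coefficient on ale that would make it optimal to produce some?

Check each constraint at x*: water 76/76 (tight); malt 28/28 (tight).
Dual feasibility on the basic columns requires 2·y_water + 2·y_malt = 13, 5·y_water + 1·y_malt = 22.5.
This yields shadow prices y_water = 4, y_malt = 2.5.
ale enters the basis when its profit ≥ yᵀa₃ = 4·3 + 2.5·3 = 19.5.

19.5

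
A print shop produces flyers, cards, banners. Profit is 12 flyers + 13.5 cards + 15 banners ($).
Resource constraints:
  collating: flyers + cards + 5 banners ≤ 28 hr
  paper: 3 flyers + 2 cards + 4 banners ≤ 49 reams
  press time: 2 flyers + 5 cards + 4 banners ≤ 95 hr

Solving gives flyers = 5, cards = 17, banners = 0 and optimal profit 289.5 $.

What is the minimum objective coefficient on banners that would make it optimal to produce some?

Check each constraint at x*: collating 22/28 (slack 6); paper 49/49 (tight); press time 95/95 (tight).
Slack constraints have shadow price 0 (complementary slackness).
From A_Bᵀ y = c: 3·y_paper + 2·y_press time = 12; 2·y_paper + 5·y_press time = 13.5.
Solving: y_paper = 3, y_press time = 1.5.
banners enters the basis when its profit ≥ yᵀa₃ = 3·4 + 1.5·4 = 18.

18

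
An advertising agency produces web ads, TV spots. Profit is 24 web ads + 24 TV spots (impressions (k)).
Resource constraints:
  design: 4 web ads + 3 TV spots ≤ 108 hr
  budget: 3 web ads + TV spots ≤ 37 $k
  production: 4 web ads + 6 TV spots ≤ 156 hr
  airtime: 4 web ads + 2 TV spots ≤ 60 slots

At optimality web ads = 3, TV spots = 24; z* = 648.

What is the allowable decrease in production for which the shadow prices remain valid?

Binding constraints: production, airtime. The basis is B = [[4,6],[4,2]] with det -16.
Per unit decrease in production, x* moves by d = (0.125, -0.25).
The basis stays optimal until budget becomes binding; allowable decrease = 32 hr.

32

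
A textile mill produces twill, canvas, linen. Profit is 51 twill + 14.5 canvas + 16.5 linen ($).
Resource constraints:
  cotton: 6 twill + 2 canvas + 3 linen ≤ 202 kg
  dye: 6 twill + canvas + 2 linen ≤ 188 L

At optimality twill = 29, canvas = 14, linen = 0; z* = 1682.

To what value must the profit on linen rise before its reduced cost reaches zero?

At the optimum: cotton uses 202 of 202 (binding); dye uses 188 of 188 (binding).
Dual feasibility on the basic columns requires 6·y_cotton + 6·y_dye = 51, 2·y_cotton + 1·y_dye = 14.5.
→ y_cotton = 6 and y_dye = 2.5.
linen enters the basis when its profit ≥ yᵀa₃ = 6·3 + 2.5·2 = 23.

23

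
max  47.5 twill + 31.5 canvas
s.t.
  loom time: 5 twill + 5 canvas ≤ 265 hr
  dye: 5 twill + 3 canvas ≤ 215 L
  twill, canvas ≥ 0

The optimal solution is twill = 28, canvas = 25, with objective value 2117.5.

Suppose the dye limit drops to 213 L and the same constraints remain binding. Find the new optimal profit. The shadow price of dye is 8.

2101.5

Δb = -2, so new z* = 2117.5 + (8)·(-2) = 2117.5 − 16 = 2101.5.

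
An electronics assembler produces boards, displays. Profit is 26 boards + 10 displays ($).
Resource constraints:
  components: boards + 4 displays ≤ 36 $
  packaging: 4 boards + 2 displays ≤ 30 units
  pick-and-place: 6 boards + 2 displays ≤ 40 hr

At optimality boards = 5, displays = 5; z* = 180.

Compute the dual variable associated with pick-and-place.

3

Binding: packaging and pick-and-place. Non-binding: components (11 unused).
Slack constraints have shadow price 0 (complementary slackness).
Dual feasibility on the basic columns requires 4·y_packaging + 6·y_pick-and-place = 26, 2·y_packaging + 2·y_pick-and-place = 10.
→ y_packaging = 2 and y_pick-and-place = 3.
Shadow price of pick-and-place = 3.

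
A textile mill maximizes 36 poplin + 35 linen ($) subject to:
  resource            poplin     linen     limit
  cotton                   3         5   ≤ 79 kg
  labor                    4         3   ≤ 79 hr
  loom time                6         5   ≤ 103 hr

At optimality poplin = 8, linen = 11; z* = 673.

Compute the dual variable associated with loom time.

At the optimum: cotton uses 79 of 79 (binding); labor uses 65 of 79 (slack = 14); loom time uses 103 of 103 (binding).
By complementary slackness, y = 0 for the non-binding constraint.
From A_Bᵀ y = c: 3·y_cotton + 6·y_loom time = 36; 5·y_cotton + 5·y_loom time = 35.
Solving: y_cotton = 2, y_loom time = 5.
Shadow price of loom time = 5.

5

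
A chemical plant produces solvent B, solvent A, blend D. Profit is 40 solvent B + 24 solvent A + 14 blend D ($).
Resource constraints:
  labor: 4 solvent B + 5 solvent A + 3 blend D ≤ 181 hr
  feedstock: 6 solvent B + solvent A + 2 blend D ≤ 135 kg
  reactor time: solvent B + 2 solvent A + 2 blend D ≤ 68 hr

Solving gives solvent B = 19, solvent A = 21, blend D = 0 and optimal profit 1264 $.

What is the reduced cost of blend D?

Check each constraint at x*: labor 181/181 (tight); feedstock 135/135 (tight); reactor time 61/68 (slack 7).
Slack constraints have shadow price 0 (complementary slackness).
Dual feasibility on the basic columns requires 4·y_labor + 6·y_feedstock = 40, 5·y_labor + 1·y_feedstock = 24.
→ y_labor = 4 and y_feedstock = 4.
Reduced cost of blend D: c₃ − yᵀa₃ = 14 − (4·3 + 4·2) = 14 − 20 = -6.

-6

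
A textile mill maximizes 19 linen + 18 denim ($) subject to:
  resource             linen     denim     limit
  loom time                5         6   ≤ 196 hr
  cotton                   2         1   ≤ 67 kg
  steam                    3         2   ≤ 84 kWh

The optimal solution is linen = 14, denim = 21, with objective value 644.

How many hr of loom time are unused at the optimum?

loom time used = 5·14 + 6·21 = 196; slack = 196 − 196 = 0.

0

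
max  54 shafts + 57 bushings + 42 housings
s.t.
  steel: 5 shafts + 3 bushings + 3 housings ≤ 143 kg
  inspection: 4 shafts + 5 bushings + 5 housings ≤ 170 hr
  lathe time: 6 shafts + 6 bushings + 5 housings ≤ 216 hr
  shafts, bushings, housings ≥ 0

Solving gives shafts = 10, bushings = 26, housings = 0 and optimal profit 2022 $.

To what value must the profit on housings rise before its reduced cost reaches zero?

Binding: inspection and lathe time. Non-binding: steel (15 unused).
By complementary slackness, y = 0 for the non-binding constraint.
The binding rows give the dual system: 4·y_inspection + 6·y_lathe time = 54 and 5·y_inspection + 6·y_lathe time = 57.
→ y_inspection = 3 and y_lathe time = 7.
housings enters the basis when its profit ≥ yᵀa₃ = 3·5 + 7·5 = 50.

50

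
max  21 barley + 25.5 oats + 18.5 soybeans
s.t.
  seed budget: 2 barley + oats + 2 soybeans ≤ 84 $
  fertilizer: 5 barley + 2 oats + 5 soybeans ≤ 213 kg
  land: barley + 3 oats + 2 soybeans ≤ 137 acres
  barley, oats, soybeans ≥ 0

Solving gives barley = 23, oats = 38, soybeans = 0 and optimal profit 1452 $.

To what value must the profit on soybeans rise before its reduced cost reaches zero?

27

Check each constraint at x*: seed budget 84/84 (tight); fertilizer 191/213 (slack 22); land 137/137 (tight).
Slack constraints have shadow price 0 (complementary slackness).
From A_Bᵀ y = c: 2·y_seed budget + 1·y_land = 21; 1·y_seed budget + 3·y_land = 25.5.
Solving: y_seed budget = 7.5, y_land = 6.
soybeans enters the basis when its profit ≥ yᵀa₃ = 7.5·2 + 6·2 = 27.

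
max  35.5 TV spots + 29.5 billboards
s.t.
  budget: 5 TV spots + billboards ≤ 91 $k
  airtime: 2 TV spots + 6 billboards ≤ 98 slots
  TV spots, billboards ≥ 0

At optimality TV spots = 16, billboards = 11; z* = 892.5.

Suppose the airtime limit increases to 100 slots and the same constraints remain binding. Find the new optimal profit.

Both budget and airtime are binding at x*.
From A_Bᵀ y = c: 5·y_budget + 2·y_airtime = 35.5; 1·y_budget + 6·y_airtime = 29.5.
This yields shadow prices y_budget = 5.5, y_airtime = 4.
Δz = y_airtime·Δb = 4 × (2) = 8, so new z* = 892.5 + 8 = 900.5.

900.5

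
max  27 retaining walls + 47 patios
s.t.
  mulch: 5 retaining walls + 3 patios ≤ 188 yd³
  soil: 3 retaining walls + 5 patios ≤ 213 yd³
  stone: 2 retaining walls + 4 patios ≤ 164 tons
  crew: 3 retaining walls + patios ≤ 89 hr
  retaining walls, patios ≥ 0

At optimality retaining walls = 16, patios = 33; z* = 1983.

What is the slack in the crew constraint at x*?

crew used = 3·16 + 1·33 = 81; slack = 89 − 81 = 8.

8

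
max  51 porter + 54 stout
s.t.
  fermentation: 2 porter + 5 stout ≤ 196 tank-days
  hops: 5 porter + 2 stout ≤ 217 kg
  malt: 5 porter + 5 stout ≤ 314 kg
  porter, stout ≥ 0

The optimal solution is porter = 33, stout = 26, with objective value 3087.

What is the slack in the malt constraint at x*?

19

malt used = 5·33 + 5·26 = 295; slack = 314 − 295 = 19.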